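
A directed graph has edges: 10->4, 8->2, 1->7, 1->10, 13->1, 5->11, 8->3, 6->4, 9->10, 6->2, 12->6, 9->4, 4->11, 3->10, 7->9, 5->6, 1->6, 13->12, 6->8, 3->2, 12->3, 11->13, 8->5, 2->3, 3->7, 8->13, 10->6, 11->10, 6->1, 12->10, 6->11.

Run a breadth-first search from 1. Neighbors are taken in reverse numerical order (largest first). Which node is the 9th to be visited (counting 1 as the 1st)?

2

Visit 1; enqueue 10, 7, 6 → queue [10, 7, 6]
Visit 10; enqueue 4 → queue [7, 6, 4]
Visit 7; enqueue 9 → queue [6, 4, 9]
Visit 6; enqueue 11, 8, 2 → queue [4, 9, 11, 8, 2]
Visit 4 → queue [9, 11, 8, 2]
Visit 9 → queue [11, 8, 2]
Visit 11; enqueue 13 → queue [8, 2, 13]
Visit 8; enqueue 5, 3 → queue [2, 13, 5, 3]
Visit 2 → queue [13, 5, 3]
Visit 13; enqueue 12 → queue [5, 3, 12]
Visit 5 → queue [3, 12]
Visit 3 → queue [12]
Visit 12 → queue []

Visit order: 1, 10, 7, 6, 4, 9, 11, 8, 2, 13, 5, 3, 12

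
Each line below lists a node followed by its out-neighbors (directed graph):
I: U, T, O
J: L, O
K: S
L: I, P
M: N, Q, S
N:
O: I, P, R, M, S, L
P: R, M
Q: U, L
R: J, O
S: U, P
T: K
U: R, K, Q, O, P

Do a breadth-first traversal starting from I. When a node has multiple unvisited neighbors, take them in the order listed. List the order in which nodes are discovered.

Visit I; enqueue U, T, O → queue [U, T, O]
Visit U; enqueue R, K, Q, P → queue [T, O, R, K, Q, P]
Visit T → queue [O, R, K, Q, P]
Visit O; enqueue M, S, L → queue [R, K, Q, P, M, S, L]
Visit R; enqueue J → queue [K, Q, P, M, S, L, J]
Visit K → queue [Q, P, M, S, L, J]
Visit Q → queue [P, M, S, L, J]
Visit P → queue [M, S, L, J]
Visit M; enqueue N → queue [S, L, J, N]
Visit S → queue [L, J, N]
Visit L → queue [J, N]
Visit J → queue [N]
Visit N → queue []

I, U, T, O, R, K, Q, P, M, S, L, J, N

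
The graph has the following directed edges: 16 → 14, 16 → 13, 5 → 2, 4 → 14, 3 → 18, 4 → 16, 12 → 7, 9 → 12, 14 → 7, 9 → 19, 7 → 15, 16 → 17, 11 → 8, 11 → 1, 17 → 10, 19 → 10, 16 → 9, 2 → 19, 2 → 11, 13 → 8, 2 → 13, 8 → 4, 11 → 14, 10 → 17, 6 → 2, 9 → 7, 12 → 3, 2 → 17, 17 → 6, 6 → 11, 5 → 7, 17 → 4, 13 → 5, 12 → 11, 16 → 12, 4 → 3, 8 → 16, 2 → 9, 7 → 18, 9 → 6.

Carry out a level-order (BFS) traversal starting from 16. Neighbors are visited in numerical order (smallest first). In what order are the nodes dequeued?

Visit 16; enqueue 9, 12, 13, 14, 17 → queue [9, 12, 13, 14, 17]
Visit 9; enqueue 6, 7, 19 → queue [12, 13, 14, 17, 6, 7, 19]
Visit 12; enqueue 3, 11 → queue [13, 14, 17, 6, 7, 19, 3, 11]
Visit 13; enqueue 5, 8 → queue [14, 17, 6, 7, 19, 3, 11, 5, 8]
Visit 14 → queue [17, 6, 7, 19, 3, 11, 5, 8]
Visit 17; enqueue 4, 10 → queue [6, 7, 19, 3, 11, 5, 8, 4, 10]
Visit 6; enqueue 2 → queue [7, 19, 3, 11, 5, 8, 4, 10, 2]
Visit 7; enqueue 15, 18 → queue [19, 3, 11, 5, 8, 4, 10, 2, 15, 18]
Visit 19 → queue [3, 11, 5, 8, 4, 10, 2, 15, 18]
Visit 3 → queue [11, 5, 8, 4, 10, 2, 15, 18]
Visit 11; enqueue 1 → queue [5, 8, 4, 10, 2, 15, 18, 1]
Visit 5 → queue [8, 4, 10, 2, 15, 18, 1]
Visit 8 → queue [4, 10, 2, 15, 18, 1]
Visit 4 → queue [10, 2, 15, 18, 1]
Visit 10 → queue [2, 15, 18, 1]
Visit 2 → queue [15, 18, 1]
Visit 15 → queue [18, 1]
Visit 18 → queue [1]
Visit 1 → queue []

16, 9, 12, 13, 14, 17, 6, 7, 19, 3, 11, 5, 8, 4, 10, 2, 15, 18, 1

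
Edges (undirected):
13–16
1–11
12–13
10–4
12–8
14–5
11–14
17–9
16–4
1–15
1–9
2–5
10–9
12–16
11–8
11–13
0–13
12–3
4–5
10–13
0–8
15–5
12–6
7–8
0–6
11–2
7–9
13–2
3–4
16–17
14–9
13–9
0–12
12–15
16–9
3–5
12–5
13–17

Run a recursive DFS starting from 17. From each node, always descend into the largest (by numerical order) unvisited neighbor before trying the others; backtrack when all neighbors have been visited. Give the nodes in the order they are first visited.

17 → 16 → 13 → 12 → 15 → 5 → 14 → 11 → 8 → 7 → 9 → 10 → 4 → 3 → 1 → 0 → 6 → 2

Visit 17
17 → 16
16 → 13
13 → 12
12 → 15
15 → 5
5 → 14
14 → 11
11 → 8
8 → 7
7 → 9
9 → 10
10 → 4
4 → 3
9 → 1
8 → 0
0 → 6
11 → 2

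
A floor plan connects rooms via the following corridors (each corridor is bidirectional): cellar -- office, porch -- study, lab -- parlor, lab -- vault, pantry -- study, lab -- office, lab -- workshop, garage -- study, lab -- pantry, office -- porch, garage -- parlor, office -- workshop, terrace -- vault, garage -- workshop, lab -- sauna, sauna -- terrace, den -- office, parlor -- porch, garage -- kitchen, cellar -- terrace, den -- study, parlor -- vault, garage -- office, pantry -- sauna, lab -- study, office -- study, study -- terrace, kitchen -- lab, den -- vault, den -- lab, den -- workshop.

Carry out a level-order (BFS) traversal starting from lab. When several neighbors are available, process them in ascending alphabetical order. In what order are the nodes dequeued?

lab, den, kitchen, office, pantry, parlor, sauna, study, vault, workshop, garage, cellar, porch, terrace

Visit lab; enqueue den, kitchen, office, pantry, parlor, sauna, study, vault, workshop → queue [den, kitchen, office, pantry, parlor, sauna, study, vault, workshop]
Visit den → queue [kitchen, office, pantry, parlor, sauna, study, vault, workshop]
Visit kitchen; enqueue garage → queue [office, pantry, parlor, sauna, study, vault, workshop, garage]
Visit office; enqueue cellar, porch → queue [pantry, parlor, sauna, study, vault, workshop, garage, cellar, porch]
Visit pantry → queue [parlor, sauna, study, vault, workshop, garage, cellar, porch]
Visit parlor → queue [sauna, study, vault, workshop, garage, cellar, porch]
Visit sauna; enqueue terrace → queue [study, vault, workshop, garage, cellar, porch, terrace]
Visit study → queue [vault, workshop, garage, cellar, porch, terrace]
Visit vault → queue [workshop, garage, cellar, porch, terrace]
Visit workshop → queue [garage, cellar, porch, terrace]
Visit garage → queue [cellar, porch, terrace]
Visit cellar → queue [porch, terrace]
Visit porch → queue [terrace]
Visit terrace → queue []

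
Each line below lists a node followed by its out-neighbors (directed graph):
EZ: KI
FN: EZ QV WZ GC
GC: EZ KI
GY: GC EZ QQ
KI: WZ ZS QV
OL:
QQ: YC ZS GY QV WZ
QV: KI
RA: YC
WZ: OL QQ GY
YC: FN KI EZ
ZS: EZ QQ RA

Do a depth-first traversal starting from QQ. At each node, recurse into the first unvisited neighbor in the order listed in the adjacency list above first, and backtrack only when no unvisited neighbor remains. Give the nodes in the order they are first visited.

QQ -> YC -> FN -> EZ -> KI -> WZ -> OL -> GY -> GC -> ZS -> RA -> QV

Visit QQ
QQ → YC
YC → FN
FN → EZ
EZ → KI
KI → WZ
WZ → OL
WZ → GY
GY → GC
KI → ZS
ZS → RA
KI → QV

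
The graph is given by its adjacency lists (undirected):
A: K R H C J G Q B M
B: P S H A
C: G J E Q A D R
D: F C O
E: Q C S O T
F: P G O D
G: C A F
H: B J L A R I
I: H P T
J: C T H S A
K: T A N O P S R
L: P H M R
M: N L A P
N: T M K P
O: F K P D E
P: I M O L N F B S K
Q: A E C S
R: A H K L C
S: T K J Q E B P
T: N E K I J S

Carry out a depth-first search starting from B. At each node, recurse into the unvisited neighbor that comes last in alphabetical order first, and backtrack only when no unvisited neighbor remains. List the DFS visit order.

B S T N P O K R L M A Q E C J H I G F D

Visit B
B → S
S → T
T → N
N → P
P → O
O → K
K → R
R → L
L → M
M → A
A → Q
Q → E
E → C
C → J
J → H
H → I
C → G
G → F
F → D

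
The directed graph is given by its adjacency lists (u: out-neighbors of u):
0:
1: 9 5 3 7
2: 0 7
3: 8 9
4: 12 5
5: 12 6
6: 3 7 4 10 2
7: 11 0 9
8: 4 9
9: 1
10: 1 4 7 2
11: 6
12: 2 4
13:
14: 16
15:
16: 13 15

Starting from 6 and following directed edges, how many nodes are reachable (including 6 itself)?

BFS from 6 visits: 6, 2, 3, 4, 7, 10, 0, 8, 9, 5, 12, 11, 1
Reachable nodes: 13 of 17 total.

13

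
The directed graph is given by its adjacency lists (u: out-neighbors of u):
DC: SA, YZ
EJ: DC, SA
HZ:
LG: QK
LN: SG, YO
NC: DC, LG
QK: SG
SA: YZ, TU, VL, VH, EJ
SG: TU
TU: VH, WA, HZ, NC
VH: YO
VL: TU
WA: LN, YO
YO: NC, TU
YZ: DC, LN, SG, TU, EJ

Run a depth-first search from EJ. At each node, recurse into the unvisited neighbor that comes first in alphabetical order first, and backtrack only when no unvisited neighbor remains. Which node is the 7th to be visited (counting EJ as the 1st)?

LG

Visit EJ
EJ → DC
DC → SA
SA → TU
TU → HZ
TU → NC
NC → LG
LG → QK
QK → SG
TU → VH
VH → YO
TU → WA
WA → LN
SA → VL
SA → YZ

Visit order: EJ, DC, SA, TU, HZ, NC, LG, QK, SG, VH, YO, WA, LN, VL, YZ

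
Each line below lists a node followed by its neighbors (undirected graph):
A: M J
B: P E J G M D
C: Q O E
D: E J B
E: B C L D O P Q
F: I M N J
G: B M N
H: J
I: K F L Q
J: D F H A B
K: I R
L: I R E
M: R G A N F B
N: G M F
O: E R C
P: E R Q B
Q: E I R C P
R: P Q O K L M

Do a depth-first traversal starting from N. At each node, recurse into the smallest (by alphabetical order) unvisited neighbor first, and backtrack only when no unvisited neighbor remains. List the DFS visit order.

N -> F -> I -> K -> R -> L -> E -> B -> D -> J -> A -> M -> G -> H -> P -> Q -> C -> O

Visit N
N → F
F → I
I → K
K → R
R → L
L → E
E → B
B → D
D → J
J → A
A → M
M → G
J → H
B → P
P → Q
Q → C
C → O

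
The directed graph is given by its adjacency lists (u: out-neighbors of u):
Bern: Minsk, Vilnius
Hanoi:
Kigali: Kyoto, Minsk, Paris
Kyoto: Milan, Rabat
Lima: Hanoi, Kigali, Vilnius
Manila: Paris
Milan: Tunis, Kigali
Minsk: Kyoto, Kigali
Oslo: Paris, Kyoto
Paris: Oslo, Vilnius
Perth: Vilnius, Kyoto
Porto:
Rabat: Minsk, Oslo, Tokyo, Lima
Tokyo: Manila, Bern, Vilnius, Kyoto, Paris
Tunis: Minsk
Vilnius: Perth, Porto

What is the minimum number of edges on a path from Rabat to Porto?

Level 0: Rabat
Level 1: Lima, Minsk, Oslo, Tokyo
Level 2: Bern, Hanoi, Kigali, Kyoto, Manila, Paris, Vilnius
Level 3: Milan, Perth, Porto
Level 4: Tunis
Porto first appears at level 3.

3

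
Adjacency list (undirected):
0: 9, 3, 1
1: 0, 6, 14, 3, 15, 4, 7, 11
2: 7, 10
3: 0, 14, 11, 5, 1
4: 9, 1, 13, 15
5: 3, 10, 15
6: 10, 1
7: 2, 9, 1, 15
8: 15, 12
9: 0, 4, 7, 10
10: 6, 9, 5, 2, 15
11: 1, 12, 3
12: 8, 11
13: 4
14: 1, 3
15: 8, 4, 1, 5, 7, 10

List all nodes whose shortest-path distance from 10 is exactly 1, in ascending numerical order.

Level 0: 10
Level 1: 2, 5, 6, 9, 15
Level 2: 0, 1, 3, 4, 7, 8
Level 3: 11, 12, 13, 14

2, 5, 6, 9, 15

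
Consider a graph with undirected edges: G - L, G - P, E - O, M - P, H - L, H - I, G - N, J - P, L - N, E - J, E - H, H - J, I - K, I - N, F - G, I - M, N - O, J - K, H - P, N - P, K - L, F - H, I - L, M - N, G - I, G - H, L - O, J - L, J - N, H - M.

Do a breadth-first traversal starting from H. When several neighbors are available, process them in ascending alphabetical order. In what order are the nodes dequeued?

Visit H; enqueue E, F, G, I, J, L, M, P → queue [E, F, G, I, J, L, M, P]
Visit E; enqueue O → queue [F, G, I, J, L, M, P, O]
Visit F → queue [G, I, J, L, M, P, O]
Visit G; enqueue N → queue [I, J, L, M, P, O, N]
Visit I; enqueue K → queue [J, L, M, P, O, N, K]
Visit J → queue [L, M, P, O, N, K]
Visit L → queue [M, P, O, N, K]
Visit M → queue [P, O, N, K]
Visit P → queue [O, N, K]
Visit O → queue [N, K]
Visit N → queue [K]
Visit K → queue []

H → E → F → G → I → J → L → M → P → O → N → K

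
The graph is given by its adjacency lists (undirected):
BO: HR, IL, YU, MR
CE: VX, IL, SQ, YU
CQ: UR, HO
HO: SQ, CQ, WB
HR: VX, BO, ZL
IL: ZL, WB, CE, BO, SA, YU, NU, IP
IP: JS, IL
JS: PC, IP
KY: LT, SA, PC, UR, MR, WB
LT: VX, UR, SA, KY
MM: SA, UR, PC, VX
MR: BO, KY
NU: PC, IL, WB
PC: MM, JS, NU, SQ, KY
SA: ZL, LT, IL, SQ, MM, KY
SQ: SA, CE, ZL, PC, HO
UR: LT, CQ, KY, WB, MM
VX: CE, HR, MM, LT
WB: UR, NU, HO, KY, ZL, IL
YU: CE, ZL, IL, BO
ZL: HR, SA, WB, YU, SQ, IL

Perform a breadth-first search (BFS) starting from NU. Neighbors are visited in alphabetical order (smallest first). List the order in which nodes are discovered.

Visit NU; enqueue IL, PC, WB → queue [IL, PC, WB]
Visit IL; enqueue BO, CE, IP, SA, YU, ZL → queue [PC, WB, BO, CE, IP, SA, YU, ZL]
Visit PC; enqueue JS, KY, MM, SQ → queue [WB, BO, CE, IP, SA, YU, ZL, JS, KY, MM, SQ]
Visit WB; enqueue HO, UR → queue [BO, CE, IP, SA, YU, ZL, JS, KY, MM, SQ, HO, UR]
Visit BO; enqueue HR, MR → queue [CE, IP, SA, YU, ZL, JS, KY, MM, SQ, HO, UR, HR, MR]
Visit CE; enqueue VX → queue [IP, SA, YU, ZL, JS, KY, MM, SQ, HO, UR, HR, MR, VX]
Visit IP → queue [SA, YU, ZL, JS, KY, MM, SQ, HO, UR, HR, MR, VX]
Visit SA; enqueue LT → queue [YU, ZL, JS, KY, MM, SQ, HO, UR, HR, MR, VX, LT]
Visit YU → queue [ZL, JS, KY, MM, SQ, HO, UR, HR, MR, VX, LT]
Visit ZL → queue [JS, KY, MM, SQ, HO, UR, HR, MR, VX, LT]
Visit JS → queue [KY, MM, SQ, HO, UR, HR, MR, VX, LT]
Visit KY → queue [MM, SQ, HO, UR, HR, MR, VX, LT]
Visit MM → queue [SQ, HO, UR, HR, MR, VX, LT]
Visit SQ → queue [HO, UR, HR, MR, VX, LT]
Visit HO; enqueue CQ → queue [UR, HR, MR, VX, LT, CQ]
Visit UR → queue [HR, MR, VX, LT, CQ]
Visit HR → queue [MR, VX, LT, CQ]
Visit MR → queue [VX, LT, CQ]
Visit VX → queue [LT, CQ]
Visit LT → queue [CQ]
Visit CQ → queue []

NU -> IL -> PC -> WB -> BO -> CE -> IP -> SA -> YU -> ZL -> JS -> KY -> MM -> SQ -> HO -> UR -> HR -> MR -> VX -> LT -> CQ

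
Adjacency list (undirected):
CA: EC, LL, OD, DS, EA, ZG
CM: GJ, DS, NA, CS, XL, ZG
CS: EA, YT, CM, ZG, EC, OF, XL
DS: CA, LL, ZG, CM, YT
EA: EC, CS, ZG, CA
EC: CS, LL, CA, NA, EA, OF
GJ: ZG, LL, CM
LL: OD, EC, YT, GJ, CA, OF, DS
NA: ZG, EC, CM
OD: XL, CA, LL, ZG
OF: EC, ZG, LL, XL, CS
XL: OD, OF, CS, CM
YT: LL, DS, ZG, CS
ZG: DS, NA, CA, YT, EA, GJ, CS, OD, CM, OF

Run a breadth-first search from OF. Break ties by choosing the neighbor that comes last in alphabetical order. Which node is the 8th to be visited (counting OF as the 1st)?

OD

Visit OF; enqueue ZG, XL, LL, EC, CS → queue [ZG, XL, LL, EC, CS]
Visit ZG; enqueue YT, OD, NA, GJ, EA, DS, CM, CA → queue [XL, LL, EC, CS, YT, OD, NA, GJ, EA, DS, CM, CA]
Visit XL → queue [LL, EC, CS, YT, OD, NA, GJ, EA, DS, CM, CA]
Visit LL → queue [EC, CS, YT, OD, NA, GJ, EA, DS, CM, CA]
Visit EC → queue [CS, YT, OD, NA, GJ, EA, DS, CM, CA]
Visit CS → queue [YT, OD, NA, GJ, EA, DS, CM, CA]
Visit YT → queue [OD, NA, GJ, EA, DS, CM, CA]
Visit OD → queue [NA, GJ, EA, DS, CM, CA]
Visit NA → queue [GJ, EA, DS, CM, CA]
Visit GJ → queue [EA, DS, CM, CA]
Visit EA → queue [DS, CM, CA]
Visit DS → queue [CM, CA]
Visit CM → queue [CA]
Visit CA → queue []

Visit order: OF, ZG, XL, LL, EC, CS, YT, OD, NA, GJ, EA, DS, CM, CA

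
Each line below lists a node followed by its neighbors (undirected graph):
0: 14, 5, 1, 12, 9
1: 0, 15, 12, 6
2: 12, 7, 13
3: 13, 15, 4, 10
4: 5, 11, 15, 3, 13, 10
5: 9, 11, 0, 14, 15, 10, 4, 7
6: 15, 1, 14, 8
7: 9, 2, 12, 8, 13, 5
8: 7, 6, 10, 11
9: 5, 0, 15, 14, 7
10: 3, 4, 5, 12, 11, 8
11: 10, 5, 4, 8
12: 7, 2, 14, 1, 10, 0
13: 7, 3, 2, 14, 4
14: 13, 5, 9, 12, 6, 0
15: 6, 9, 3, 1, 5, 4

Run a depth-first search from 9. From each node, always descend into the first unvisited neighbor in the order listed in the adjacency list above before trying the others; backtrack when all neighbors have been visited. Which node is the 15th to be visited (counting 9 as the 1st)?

4

Visit 9
9 → 5
5 → 11
11 → 10
10 → 3
3 → 13
13 → 7
7 → 2
2 → 12
12 → 14
14 → 6
6 → 15
15 → 1
1 → 0
15 → 4
6 → 8

Visit order: 9, 5, 11, 10, 3, 13, 7, 2, 12, 14, 6, 15, 1, 0, 4, 8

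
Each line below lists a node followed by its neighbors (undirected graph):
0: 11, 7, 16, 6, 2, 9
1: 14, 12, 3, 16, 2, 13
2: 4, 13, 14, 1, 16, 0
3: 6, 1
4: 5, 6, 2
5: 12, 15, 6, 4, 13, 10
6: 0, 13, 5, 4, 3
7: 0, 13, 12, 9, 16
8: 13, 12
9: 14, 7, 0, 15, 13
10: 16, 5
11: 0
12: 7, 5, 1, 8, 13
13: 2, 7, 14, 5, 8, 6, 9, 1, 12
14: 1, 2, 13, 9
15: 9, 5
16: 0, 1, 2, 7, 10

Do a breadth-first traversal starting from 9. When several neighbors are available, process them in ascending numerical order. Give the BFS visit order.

9 -> 0 -> 7 -> 13 -> 14 -> 15 -> 2 -> 6 -> 11 -> 16 -> 12 -> 1 -> 5 -> 8 -> 4 -> 3 -> 10

Visit 9; enqueue 0, 7, 13, 14, 15 → queue [0, 7, 13, 14, 15]
Visit 0; enqueue 2, 6, 11, 16 → queue [7, 13, 14, 15, 2, 6, 11, 16]
Visit 7; enqueue 12 → queue [13, 14, 15, 2, 6, 11, 16, 12]
Visit 13; enqueue 1, 5, 8 → queue [14, 15, 2, 6, 11, 16, 12, 1, 5, 8]
Visit 14 → queue [15, 2, 6, 11, 16, 12, 1, 5, 8]
Visit 15 → queue [2, 6, 11, 16, 12, 1, 5, 8]
Visit 2; enqueue 4 → queue [6, 11, 16, 12, 1, 5, 8, 4]
Visit 6; enqueue 3 → queue [11, 16, 12, 1, 5, 8, 4, 3]
Visit 11 → queue [16, 12, 1, 5, 8, 4, 3]
Visit 16; enqueue 10 → queue [12, 1, 5, 8, 4, 3, 10]
Visit 12 → queue [1, 5, 8, 4, 3, 10]
Visit 1 → queue [5, 8, 4, 3, 10]
Visit 5 → queue [8, 4, 3, 10]
Visit 8 → queue [4, 3, 10]
Visit 4 → queue [3, 10]
Visit 3 → queue [10]
Visit 10 → queue []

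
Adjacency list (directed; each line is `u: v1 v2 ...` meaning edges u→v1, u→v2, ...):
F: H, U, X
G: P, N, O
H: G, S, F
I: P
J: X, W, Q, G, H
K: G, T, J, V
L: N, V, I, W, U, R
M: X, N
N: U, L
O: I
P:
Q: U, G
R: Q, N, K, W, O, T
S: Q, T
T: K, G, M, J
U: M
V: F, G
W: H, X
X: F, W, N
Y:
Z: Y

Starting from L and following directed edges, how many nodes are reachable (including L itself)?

19

BFS from L visits: L, W, V, U, R, N, I, X, H, G, F, M, T, Q, O, K, P, S, J
Reachable nodes: 19 of 21 total.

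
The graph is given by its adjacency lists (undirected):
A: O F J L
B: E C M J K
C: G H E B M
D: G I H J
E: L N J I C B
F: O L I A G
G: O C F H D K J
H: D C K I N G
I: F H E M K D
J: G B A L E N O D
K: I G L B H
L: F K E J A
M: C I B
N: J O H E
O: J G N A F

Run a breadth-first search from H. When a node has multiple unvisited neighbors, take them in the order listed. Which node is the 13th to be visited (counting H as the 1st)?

Visit H; enqueue D, C, K, I, N, G → queue [D, C, K, I, N, G]
Visit D; enqueue J → queue [C, K, I, N, G, J]
Visit C; enqueue E, B, M → queue [K, I, N, G, J, E, B, M]
Visit K; enqueue L → queue [I, N, G, J, E, B, M, L]
Visit I; enqueue F → queue [N, G, J, E, B, M, L, F]
Visit N; enqueue O → queue [G, J, E, B, M, L, F, O]
Visit G → queue [J, E, B, M, L, F, O]
Visit J; enqueue A → queue [E, B, M, L, F, O, A]
Visit E → queue [B, M, L, F, O, A]
Visit B → queue [M, L, F, O, A]
Visit M → queue [L, F, O, A]
Visit L → queue [F, O, A]
Visit F → queue [O, A]
Visit O → queue [A]
Visit A → queue []

Visit order: H, D, C, K, I, N, G, J, E, B, M, L, F, O, A

F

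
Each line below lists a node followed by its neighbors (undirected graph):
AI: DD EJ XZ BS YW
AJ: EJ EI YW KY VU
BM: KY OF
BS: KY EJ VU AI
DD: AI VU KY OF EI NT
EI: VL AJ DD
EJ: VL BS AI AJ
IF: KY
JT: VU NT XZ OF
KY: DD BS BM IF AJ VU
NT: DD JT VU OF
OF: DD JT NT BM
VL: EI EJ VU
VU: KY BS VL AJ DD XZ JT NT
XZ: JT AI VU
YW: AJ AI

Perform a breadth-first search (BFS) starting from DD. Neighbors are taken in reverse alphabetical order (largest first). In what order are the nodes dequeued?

Visit DD; enqueue VU, OF, NT, KY, EI, AI → queue [VU, OF, NT, KY, EI, AI]
Visit VU; enqueue XZ, VL, JT, BS, AJ → queue [OF, NT, KY, EI, AI, XZ, VL, JT, BS, AJ]
Visit OF; enqueue BM → queue [NT, KY, EI, AI, XZ, VL, JT, BS, AJ, BM]
Visit NT → queue [KY, EI, AI, XZ, VL, JT, BS, AJ, BM]
Visit KY; enqueue IF → queue [EI, AI, XZ, VL, JT, BS, AJ, BM, IF]
Visit EI → queue [AI, XZ, VL, JT, BS, AJ, BM, IF]
Visit AI; enqueue YW, EJ → queue [XZ, VL, JT, BS, AJ, BM, IF, YW, EJ]
Visit XZ → queue [VL, JT, BS, AJ, BM, IF, YW, EJ]
Visit VL → queue [JT, BS, AJ, BM, IF, YW, EJ]
Visit JT → queue [BS, AJ, BM, IF, YW, EJ]
Visit BS → queue [AJ, BM, IF, YW, EJ]
Visit AJ → queue [BM, IF, YW, EJ]
Visit BM → queue [IF, YW, EJ]
Visit IF → queue [YW, EJ]
Visit YW → queue [EJ]
Visit EJ → queue []

DD -> VU -> OF -> NT -> KY -> EI -> AI -> XZ -> VL -> JT -> BS -> AJ -> BM -> IF -> YW -> EJ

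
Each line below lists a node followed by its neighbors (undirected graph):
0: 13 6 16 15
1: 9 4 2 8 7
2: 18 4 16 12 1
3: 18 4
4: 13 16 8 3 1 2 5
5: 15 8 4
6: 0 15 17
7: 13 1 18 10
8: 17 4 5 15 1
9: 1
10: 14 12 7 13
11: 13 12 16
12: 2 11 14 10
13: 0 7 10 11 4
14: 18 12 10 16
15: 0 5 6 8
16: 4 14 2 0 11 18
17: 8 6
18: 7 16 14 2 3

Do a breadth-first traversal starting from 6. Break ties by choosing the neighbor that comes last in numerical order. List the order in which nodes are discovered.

Visit 6; enqueue 17, 15, 0 → queue [17, 15, 0]
Visit 17; enqueue 8 → queue [15, 0, 8]
Visit 15; enqueue 5 → queue [0, 8, 5]
Visit 0; enqueue 16, 13 → queue [8, 5, 16, 13]
Visit 8; enqueue 4, 1 → queue [5, 16, 13, 4, 1]
Visit 5 → queue [16, 13, 4, 1]
Visit 16; enqueue 18, 14, 11, 2 → queue [13, 4, 1, 18, 14, 11, 2]
Visit 13; enqueue 10, 7 → queue [4, 1, 18, 14, 11, 2, 10, 7]
Visit 4; enqueue 3 → queue [1, 18, 14, 11, 2, 10, 7, 3]
Visit 1; enqueue 9 → queue [18, 14, 11, 2, 10, 7, 3, 9]
Visit 18 → queue [14, 11, 2, 10, 7, 3, 9]
Visit 14; enqueue 12 → queue [11, 2, 10, 7, 3, 9, 12]
Visit 11 → queue [2, 10, 7, 3, 9, 12]
Visit 2 → queue [10, 7, 3, 9, 12]
Visit 10 → queue [7, 3, 9, 12]
Visit 7 → queue [3, 9, 12]
Visit 3 → queue [9, 12]
Visit 9 → queue [12]
Visit 12 → queue []

6, 17, 15, 0, 8, 5, 16, 13, 4, 1, 18, 14, 11, 2, 10, 7, 3, 9, 12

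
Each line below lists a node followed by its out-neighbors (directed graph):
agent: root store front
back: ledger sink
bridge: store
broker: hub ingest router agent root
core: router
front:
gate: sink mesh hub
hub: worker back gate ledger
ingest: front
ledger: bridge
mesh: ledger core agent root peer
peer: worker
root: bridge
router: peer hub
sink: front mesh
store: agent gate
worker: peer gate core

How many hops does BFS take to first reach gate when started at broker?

Level 0: broker
Level 1: agent, hub, ingest, root, router
Level 2: back, bridge, front, gate, ledger, peer, store, worker
Level 3: core, mesh, sink
gate first appears at level 2.

2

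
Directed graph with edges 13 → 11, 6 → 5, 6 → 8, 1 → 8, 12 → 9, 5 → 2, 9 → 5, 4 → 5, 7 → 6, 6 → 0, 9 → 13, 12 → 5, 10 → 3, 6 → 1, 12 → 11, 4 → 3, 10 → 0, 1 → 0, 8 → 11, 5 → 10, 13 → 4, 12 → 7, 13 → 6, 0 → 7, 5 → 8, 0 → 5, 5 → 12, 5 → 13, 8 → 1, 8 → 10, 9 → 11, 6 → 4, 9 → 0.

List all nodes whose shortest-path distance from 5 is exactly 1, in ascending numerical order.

2, 8, 10, 12, 13

Level 0: 5
Level 1: 2, 8, 10, 12, 13
Level 2: 0, 1, 3, 4, 6, 7, 9, 11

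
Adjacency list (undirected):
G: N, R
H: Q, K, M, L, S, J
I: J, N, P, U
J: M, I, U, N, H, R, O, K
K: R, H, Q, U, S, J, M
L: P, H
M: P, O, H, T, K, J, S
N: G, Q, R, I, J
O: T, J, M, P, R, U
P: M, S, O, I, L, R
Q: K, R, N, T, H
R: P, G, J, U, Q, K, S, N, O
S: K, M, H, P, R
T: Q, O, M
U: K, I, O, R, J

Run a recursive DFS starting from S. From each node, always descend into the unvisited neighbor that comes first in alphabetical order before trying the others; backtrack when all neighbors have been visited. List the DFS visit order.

S, H, J, I, N, G, R, K, M, O, P, L, T, Q, U

Visit S
S → H
H → J
J → I
I → N
N → G
G → R
R → K
K → M
M → O
O → P
P → L
O → T
T → Q
O → U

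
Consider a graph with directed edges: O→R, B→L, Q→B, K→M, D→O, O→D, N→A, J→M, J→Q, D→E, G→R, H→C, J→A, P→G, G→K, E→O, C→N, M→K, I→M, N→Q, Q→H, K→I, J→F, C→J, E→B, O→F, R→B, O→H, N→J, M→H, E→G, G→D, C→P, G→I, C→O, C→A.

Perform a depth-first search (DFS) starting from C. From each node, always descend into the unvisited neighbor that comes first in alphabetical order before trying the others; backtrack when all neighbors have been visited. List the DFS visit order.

Visit C
C → A
C → J
J → F
J → M
M → H
M → K
K → I
J → Q
Q → B
B → L
C → N
C → O
O → D
D → E
E → G
G → R
C → P

C A J F M H K I Q B L N O D E G R P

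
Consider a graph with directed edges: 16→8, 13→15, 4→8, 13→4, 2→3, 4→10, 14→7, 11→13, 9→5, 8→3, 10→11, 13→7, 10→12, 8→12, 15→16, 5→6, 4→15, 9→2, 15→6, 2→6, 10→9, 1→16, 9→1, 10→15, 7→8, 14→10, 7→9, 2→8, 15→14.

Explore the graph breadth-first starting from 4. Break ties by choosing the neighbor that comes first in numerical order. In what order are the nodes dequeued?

4, 8, 10, 15, 3, 12, 9, 11, 6, 14, 16, 1, 2, 5, 13, 7

Visit 4; enqueue 8, 10, 15 → queue [8, 10, 15]
Visit 8; enqueue 3, 12 → queue [10, 15, 3, 12]
Visit 10; enqueue 9, 11 → queue [15, 3, 12, 9, 11]
Visit 15; enqueue 6, 14, 16 → queue [3, 12, 9, 11, 6, 14, 16]
Visit 3 → queue [12, 9, 11, 6, 14, 16]
Visit 12 → queue [9, 11, 6, 14, 16]
Visit 9; enqueue 1, 2, 5 → queue [11, 6, 14, 16, 1, 2, 5]
Visit 11; enqueue 13 → queue [6, 14, 16, 1, 2, 5, 13]
Visit 6 → queue [14, 16, 1, 2, 5, 13]
Visit 14; enqueue 7 → queue [16, 1, 2, 5, 13, 7]
Visit 16 → queue [1, 2, 5, 13, 7]
Visit 1 → queue [2, 5, 13, 7]
Visit 2 → queue [5, 13, 7]
Visit 5 → queue [13, 7]
Visit 13 → queue [7]
Visit 7 → queue []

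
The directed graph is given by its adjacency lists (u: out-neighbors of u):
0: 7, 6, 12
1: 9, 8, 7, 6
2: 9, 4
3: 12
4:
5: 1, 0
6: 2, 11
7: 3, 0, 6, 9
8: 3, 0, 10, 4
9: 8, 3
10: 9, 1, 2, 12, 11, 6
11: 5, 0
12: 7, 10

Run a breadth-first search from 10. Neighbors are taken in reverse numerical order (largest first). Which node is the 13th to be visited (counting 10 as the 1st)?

Visit 10; enqueue 12, 11, 9, 6, 2, 1 → queue [12, 11, 9, 6, 2, 1]
Visit 12; enqueue 7 → queue [11, 9, 6, 2, 1, 7]
Visit 11; enqueue 5, 0 → queue [9, 6, 2, 1, 7, 5, 0]
Visit 9; enqueue 8, 3 → queue [6, 2, 1, 7, 5, 0, 8, 3]
Visit 6 → queue [2, 1, 7, 5, 0, 8, 3]
Visit 2; enqueue 4 → queue [1, 7, 5, 0, 8, 3, 4]
Visit 1 → queue [7, 5, 0, 8, 3, 4]
Visit 7 → queue [5, 0, 8, 3, 4]
Visit 5 → queue [0, 8, 3, 4]
Visit 0 → queue [8, 3, 4]
Visit 8 → queue [3, 4]
Visit 3 → queue [4]
Visit 4 → queue []

Visit order: 10, 12, 11, 9, 6, 2, 1, 7, 5, 0, 8, 3, 4

4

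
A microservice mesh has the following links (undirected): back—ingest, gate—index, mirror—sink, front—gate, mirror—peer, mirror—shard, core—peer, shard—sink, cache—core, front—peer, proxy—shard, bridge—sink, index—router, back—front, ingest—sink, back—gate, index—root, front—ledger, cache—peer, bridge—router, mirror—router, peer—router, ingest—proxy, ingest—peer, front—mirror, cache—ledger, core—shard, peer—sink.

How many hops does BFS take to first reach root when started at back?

Level 0: back
Level 1: front, gate, ingest
Level 2: index, ledger, mirror, peer, proxy, sink
Level 3: bridge, cache, core, root, router, shard
root first appears at level 3.

3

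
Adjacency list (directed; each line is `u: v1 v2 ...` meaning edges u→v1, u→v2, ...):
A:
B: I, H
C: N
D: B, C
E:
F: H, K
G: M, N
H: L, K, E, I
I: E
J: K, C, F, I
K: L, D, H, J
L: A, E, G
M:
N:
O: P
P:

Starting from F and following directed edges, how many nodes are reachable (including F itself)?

BFS from F visits: F, H, K, L, E, I, D, J, A, G, B, C, M, N
Reachable nodes: 14 of 16 total.

14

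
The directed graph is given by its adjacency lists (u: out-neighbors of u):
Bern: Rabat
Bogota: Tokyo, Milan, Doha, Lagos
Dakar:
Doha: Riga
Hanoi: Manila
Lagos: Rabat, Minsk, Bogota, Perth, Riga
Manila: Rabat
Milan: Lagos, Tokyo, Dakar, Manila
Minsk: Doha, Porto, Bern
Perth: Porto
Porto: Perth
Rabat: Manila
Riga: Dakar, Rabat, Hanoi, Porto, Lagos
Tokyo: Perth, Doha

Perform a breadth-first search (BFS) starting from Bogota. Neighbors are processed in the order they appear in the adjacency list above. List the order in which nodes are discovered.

Bogota, Tokyo, Milan, Doha, Lagos, Perth, Dakar, Manila, Riga, Rabat, Minsk, Porto, Hanoi, Bern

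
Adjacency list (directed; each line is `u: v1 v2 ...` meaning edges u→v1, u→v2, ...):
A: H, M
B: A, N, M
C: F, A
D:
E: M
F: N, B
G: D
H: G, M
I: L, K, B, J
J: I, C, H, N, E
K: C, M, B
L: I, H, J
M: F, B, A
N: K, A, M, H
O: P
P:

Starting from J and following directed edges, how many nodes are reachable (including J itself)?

14

BFS from J visits: J, C, E, H, I, N, A, F, M, G, B, K, L, D
Reachable nodes: 14 of 16 total.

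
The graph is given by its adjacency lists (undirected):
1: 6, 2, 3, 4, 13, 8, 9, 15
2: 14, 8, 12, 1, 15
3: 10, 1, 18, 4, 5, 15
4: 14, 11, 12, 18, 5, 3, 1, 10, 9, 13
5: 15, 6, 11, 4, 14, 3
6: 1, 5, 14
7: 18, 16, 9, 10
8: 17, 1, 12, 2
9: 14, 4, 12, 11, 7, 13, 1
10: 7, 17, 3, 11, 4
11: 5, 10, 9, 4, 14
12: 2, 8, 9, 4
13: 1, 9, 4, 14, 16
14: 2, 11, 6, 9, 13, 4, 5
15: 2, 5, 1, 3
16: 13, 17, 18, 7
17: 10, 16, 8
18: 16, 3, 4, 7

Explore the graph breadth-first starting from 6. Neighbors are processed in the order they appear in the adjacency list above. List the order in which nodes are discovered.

6, 1, 5, 14, 2, 3, 4, 13, 8, 9, 15, 11, 12, 10, 18, 16, 17, 7

Visit 6; enqueue 1, 5, 14 → queue [1, 5, 14]
Visit 1; enqueue 2, 3, 4, 13, 8, 9, 15 → queue [5, 14, 2, 3, 4, 13, 8, 9, 15]
Visit 5; enqueue 11 → queue [14, 2, 3, 4, 13, 8, 9, 15, 11]
Visit 14 → queue [2, 3, 4, 13, 8, 9, 15, 11]
Visit 2; enqueue 12 → queue [3, 4, 13, 8, 9, 15, 11, 12]
Visit 3; enqueue 10, 18 → queue [4, 13, 8, 9, 15, 11, 12, 10, 18]
Visit 4 → queue [13, 8, 9, 15, 11, 12, 10, 18]
Visit 13; enqueue 16 → queue [8, 9, 15, 11, 12, 10, 18, 16]
Visit 8; enqueue 17 → queue [9, 15, 11, 12, 10, 18, 16, 17]
Visit 9; enqueue 7 → queue [15, 11, 12, 10, 18, 16, 17, 7]
Visit 15 → queue [11, 12, 10, 18, 16, 17, 7]
Visit 11 → queue [12, 10, 18, 16, 17, 7]
Visit 12 → queue [10, 18, 16, 17, 7]
Visit 10 → queue [18, 16, 17, 7]
Visit 18 → queue [16, 17, 7]
Visit 16 → queue [17, 7]
Visit 17 → queue [7]
Visit 7 → queue []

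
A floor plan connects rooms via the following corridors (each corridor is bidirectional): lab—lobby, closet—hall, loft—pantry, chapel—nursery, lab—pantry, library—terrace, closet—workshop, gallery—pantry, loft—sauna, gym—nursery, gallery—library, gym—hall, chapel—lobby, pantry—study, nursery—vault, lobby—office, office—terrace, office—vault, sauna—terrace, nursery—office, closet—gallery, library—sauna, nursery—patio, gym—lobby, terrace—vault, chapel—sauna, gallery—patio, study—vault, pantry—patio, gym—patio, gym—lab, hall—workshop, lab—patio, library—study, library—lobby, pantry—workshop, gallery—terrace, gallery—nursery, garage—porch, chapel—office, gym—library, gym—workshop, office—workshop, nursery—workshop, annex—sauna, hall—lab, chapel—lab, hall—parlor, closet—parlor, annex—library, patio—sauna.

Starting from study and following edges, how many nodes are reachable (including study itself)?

20

BFS from study visits: study, vault, pantry, library, terrace, office, nursery, workshop, patio, loft, lab, gallery, sauna, lobby, gym, annex, chapel, hall, closet, parlor
Reachable nodes: 20 of 22 total.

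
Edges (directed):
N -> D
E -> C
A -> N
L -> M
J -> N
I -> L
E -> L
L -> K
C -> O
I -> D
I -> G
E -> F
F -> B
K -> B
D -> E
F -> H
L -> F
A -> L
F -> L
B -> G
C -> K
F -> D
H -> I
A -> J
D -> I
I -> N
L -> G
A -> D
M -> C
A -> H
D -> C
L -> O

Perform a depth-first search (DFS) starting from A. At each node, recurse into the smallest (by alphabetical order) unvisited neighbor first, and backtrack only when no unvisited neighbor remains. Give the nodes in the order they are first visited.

A, D, C, K, B, G, O, E, F, H, I, L, M, N, J

Visit A
A → D
D → C
C → K
K → B
B → G
C → O
D → E
E → F
F → H
H → I
I → L
L → M
I → N
A → J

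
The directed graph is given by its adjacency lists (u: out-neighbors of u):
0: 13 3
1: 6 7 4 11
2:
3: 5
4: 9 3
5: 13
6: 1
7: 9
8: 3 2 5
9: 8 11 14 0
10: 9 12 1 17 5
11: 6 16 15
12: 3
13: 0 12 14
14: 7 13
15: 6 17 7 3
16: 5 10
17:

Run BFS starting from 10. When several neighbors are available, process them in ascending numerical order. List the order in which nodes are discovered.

10, 1, 5, 9, 12, 17, 4, 6, 7, 11, 13, 0, 8, 14, 3, 15, 16, 2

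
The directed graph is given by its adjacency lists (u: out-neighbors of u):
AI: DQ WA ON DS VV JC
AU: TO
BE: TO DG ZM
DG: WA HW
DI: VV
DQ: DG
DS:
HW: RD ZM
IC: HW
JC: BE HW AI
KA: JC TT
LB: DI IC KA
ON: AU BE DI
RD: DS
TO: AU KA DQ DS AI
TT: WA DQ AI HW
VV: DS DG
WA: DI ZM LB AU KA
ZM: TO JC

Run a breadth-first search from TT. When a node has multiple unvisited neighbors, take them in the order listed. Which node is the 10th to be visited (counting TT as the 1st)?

KA

Visit TT; enqueue WA, DQ, AI, HW → queue [WA, DQ, AI, HW]
Visit WA; enqueue DI, ZM, LB, AU, KA → queue [DQ, AI, HW, DI, ZM, LB, AU, KA]
Visit DQ; enqueue DG → queue [AI, HW, DI, ZM, LB, AU, KA, DG]
Visit AI; enqueue ON, DS, VV, JC → queue [HW, DI, ZM, LB, AU, KA, DG, ON, DS, VV, JC]
Visit HW; enqueue RD → queue [DI, ZM, LB, AU, KA, DG, ON, DS, VV, JC, RD]
Visit DI → queue [ZM, LB, AU, KA, DG, ON, DS, VV, JC, RD]
Visit ZM; enqueue TO → queue [LB, AU, KA, DG, ON, DS, VV, JC, RD, TO]
Visit LB; enqueue IC → queue [AU, KA, DG, ON, DS, VV, JC, RD, TO, IC]
Visit AU → queue [KA, DG, ON, DS, VV, JC, RD, TO, IC]
Visit KA → queue [DG, ON, DS, VV, JC, RD, TO, IC]
Visit DG → queue [ON, DS, VV, JC, RD, TO, IC]
Visit ON; enqueue BE → queue [DS, VV, JC, RD, TO, IC, BE]
Visit DS → queue [VV, JC, RD, TO, IC, BE]
Visit VV → queue [JC, RD, TO, IC, BE]
Visit JC → queue [RD, TO, IC, BE]
Visit RD → queue [TO, IC, BE]
Visit TO → queue [IC, BE]
Visit IC → queue [BE]
Visit BE → queue []

Visit order: TT, WA, DQ, AI, HW, DI, ZM, LB, AU, KA, DG, ON, DS, VV, JC, RD, TO, IC, BE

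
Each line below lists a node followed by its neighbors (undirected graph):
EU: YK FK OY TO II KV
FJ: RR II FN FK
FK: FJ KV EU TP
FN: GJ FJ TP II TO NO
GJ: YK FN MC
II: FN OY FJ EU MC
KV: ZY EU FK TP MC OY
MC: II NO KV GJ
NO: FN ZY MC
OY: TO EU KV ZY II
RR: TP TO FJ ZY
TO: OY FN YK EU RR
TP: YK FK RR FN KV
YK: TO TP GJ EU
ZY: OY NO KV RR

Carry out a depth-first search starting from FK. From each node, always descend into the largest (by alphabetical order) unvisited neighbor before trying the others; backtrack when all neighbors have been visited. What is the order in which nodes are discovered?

Visit FK
FK → TP
TP → YK
YK → TO
TO → RR
RR → ZY
ZY → OY
OY → KV
KV → MC
MC → NO
NO → FN
FN → II
II → FJ
II → EU
FN → GJ

FK → TP → YK → TO → RR → ZY → OY → KV → MC → NO → FN → II → FJ → EU → GJ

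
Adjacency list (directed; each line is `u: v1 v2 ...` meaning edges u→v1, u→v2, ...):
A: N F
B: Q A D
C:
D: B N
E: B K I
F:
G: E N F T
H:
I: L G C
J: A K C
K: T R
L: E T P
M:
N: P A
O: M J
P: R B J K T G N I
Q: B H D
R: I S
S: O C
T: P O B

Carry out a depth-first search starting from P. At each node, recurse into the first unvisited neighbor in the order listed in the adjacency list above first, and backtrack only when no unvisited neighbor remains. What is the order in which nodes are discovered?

Visit P
P → R
R → I
I → L
L → E
E → B
B → Q
Q → H
Q → D
D → N
N → A
A → F
E → K
K → T
T → O
O → M
O → J
J → C
I → G
R → S

P R I L E B Q H D N A F K T O M J C G S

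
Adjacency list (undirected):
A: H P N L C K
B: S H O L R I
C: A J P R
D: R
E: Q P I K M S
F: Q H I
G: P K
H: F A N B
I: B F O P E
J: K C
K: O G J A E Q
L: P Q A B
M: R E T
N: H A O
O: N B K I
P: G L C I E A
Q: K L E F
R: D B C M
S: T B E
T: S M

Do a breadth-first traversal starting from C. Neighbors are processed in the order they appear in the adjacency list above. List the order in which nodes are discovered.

Visit C; enqueue A, J, P, R → queue [A, J, P, R]
Visit A; enqueue H, N, L, K → queue [J, P, R, H, N, L, K]
Visit J → queue [P, R, H, N, L, K]
Visit P; enqueue G, I, E → queue [R, H, N, L, K, G, I, E]
Visit R; enqueue D, B, M → queue [H, N, L, K, G, I, E, D, B, M]
Visit H; enqueue F → queue [N, L, K, G, I, E, D, B, M, F]
Visit N; enqueue O → queue [L, K, G, I, E, D, B, M, F, O]
Visit L; enqueue Q → queue [K, G, I, E, D, B, M, F, O, Q]
Visit K → queue [G, I, E, D, B, M, F, O, Q]
Visit G → queue [I, E, D, B, M, F, O, Q]
Visit I → queue [E, D, B, M, F, O, Q]
Visit E; enqueue S → queue [D, B, M, F, O, Q, S]
Visit D → queue [B, M, F, O, Q, S]
Visit B → queue [M, F, O, Q, S]
Visit M; enqueue T → queue [F, O, Q, S, T]
Visit F → queue [O, Q, S, T]
Visit O → queue [Q, S, T]
Visit Q → queue [S, T]
Visit S → queue [T]
Visit T → queue []

C A J P R H N L K G I E D B M F O Q S T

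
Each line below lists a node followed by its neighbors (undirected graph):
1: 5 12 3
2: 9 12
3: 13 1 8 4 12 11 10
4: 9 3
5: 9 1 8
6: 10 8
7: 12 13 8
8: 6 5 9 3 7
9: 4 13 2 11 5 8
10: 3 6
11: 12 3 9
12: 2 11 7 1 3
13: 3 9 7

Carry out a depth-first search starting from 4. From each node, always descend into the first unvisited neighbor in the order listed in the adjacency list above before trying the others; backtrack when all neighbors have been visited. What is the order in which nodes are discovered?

4, 9, 13, 3, 1, 5, 8, 6, 10, 7, 12, 2, 11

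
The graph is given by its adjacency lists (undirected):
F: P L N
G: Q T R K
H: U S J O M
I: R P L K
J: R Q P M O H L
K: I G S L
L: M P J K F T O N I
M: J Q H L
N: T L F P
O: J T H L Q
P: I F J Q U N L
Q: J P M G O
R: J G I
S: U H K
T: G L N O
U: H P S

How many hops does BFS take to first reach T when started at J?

Level 0: J
Level 1: H, L, M, O, P, Q, R
Level 2: F, G, I, K, N, S, T, U
T first appears at level 2.

2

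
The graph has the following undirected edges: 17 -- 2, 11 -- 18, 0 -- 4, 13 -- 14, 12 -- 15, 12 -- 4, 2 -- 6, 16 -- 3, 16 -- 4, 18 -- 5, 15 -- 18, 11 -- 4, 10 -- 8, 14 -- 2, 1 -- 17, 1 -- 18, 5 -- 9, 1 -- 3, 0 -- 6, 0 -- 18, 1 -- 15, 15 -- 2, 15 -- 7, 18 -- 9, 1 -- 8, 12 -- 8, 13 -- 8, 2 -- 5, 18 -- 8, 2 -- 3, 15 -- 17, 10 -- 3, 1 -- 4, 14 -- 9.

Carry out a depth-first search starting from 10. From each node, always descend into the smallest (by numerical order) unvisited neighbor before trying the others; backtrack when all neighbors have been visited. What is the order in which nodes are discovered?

Visit 10
10 → 3
3 → 1
1 → 4
4 → 0
0 → 6
6 → 2
2 → 5
5 → 9
9 → 14
14 → 13
13 → 8
8 → 12
12 → 15
15 → 7
15 → 17
15 → 18
18 → 11
4 → 16

10 3 1 4 0 6 2 5 9 14 13 8 12 15 7 17 18 11 16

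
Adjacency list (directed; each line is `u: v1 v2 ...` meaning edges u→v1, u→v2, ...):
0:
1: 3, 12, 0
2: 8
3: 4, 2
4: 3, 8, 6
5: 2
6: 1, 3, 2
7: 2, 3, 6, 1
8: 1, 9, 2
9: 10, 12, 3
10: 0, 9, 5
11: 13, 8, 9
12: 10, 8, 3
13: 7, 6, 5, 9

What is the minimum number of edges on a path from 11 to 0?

Level 0: 11
Level 1: 8, 9, 13
Level 2: 1, 2, 3, 5, 6, 7, 10, 12
Level 3: 0, 4
0 first appears at level 3.

3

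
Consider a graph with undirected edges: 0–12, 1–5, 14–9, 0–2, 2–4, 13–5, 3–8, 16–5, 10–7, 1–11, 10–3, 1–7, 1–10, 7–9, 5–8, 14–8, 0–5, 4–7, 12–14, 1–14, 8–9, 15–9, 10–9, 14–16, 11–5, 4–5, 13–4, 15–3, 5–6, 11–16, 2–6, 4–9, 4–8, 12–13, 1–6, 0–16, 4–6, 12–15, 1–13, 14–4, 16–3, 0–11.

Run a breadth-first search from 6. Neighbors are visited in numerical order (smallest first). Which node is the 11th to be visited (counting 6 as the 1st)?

0

Visit 6; enqueue 1, 2, 4, 5 → queue [1, 2, 4, 5]
Visit 1; enqueue 7, 10, 11, 13, 14 → queue [2, 4, 5, 7, 10, 11, 13, 14]
Visit 2; enqueue 0 → queue [4, 5, 7, 10, 11, 13, 14, 0]
Visit 4; enqueue 8, 9 → queue [5, 7, 10, 11, 13, 14, 0, 8, 9]
Visit 5; enqueue 16 → queue [7, 10, 11, 13, 14, 0, 8, 9, 16]
Visit 7 → queue [10, 11, 13, 14, 0, 8, 9, 16]
Visit 10; enqueue 3 → queue [11, 13, 14, 0, 8, 9, 16, 3]
Visit 11 → queue [13, 14, 0, 8, 9, 16, 3]
Visit 13; enqueue 12 → queue [14, 0, 8, 9, 16, 3, 12]
Visit 14 → queue [0, 8, 9, 16, 3, 12]
Visit 0 → queue [8, 9, 16, 3, 12]
Visit 8 → queue [9, 16, 3, 12]
Visit 9; enqueue 15 → queue [16, 3, 12, 15]
Visit 16 → queue [3, 12, 15]
Visit 3 → queue [12, 15]
Visit 12 → queue [15]
Visit 15 → queue []

Visit order: 6, 1, 2, 4, 5, 7, 10, 11, 13, 14, 0, 8, 9, 16, 3, 12, 15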